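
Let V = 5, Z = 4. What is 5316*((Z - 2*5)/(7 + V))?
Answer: -2658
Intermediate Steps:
5316*((Z - 2*5)/(7 + V)) = 5316*((4 - 2*5)/(7 + 5)) = 5316*((4 - 10)/12) = 5316*(-6*1/12) = 5316*(-½) = -2658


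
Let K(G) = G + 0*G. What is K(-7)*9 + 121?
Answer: 58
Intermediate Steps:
K(G) = G (K(G) = G + 0 = G)
K(-7)*9 + 121 = -7*9 + 121 = -63 + 121 = 58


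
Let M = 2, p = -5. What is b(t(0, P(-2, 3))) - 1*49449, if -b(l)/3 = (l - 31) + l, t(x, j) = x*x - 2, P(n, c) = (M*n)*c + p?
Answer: -49344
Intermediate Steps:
P(n, c) = -5 + 2*c*n (P(n, c) = (2*n)*c - 5 = 2*c*n - 5 = -5 + 2*c*n)
t(x, j) = -2 + x**2 (t(x, j) = x**2 - 2 = -2 + x**2)
b(l) = 93 - 6*l (b(l) = -3*((l - 31) + l) = -3*((-31 + l) + l) = -3*(-31 + 2*l) = 93 - 6*l)
b(t(0, P(-2, 3))) - 1*49449 = (93 - 6*(-2 + 0**2)) - 1*49449 = (93 - 6*(-2 + 0)) - 49449 = (93 - 6*(-2)) - 49449 = (93 + 12) - 49449 = 105 - 49449 = -49344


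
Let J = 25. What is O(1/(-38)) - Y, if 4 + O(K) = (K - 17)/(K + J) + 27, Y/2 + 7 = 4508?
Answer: -8521718/949 ≈ -8979.7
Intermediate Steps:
Y = 9002 (Y = -14 + 2*4508 = -14 + 9016 = 9002)
O(K) = 23 + (-17 + K)/(25 + K) (O(K) = -4 + ((K - 17)/(K + 25) + 27) = -4 + ((-17 + K)/(25 + K) + 27) = -4 + (27 + (-17 + K)/(25 + K)) = 23 + (-17 + K)/(25 + K))
O(1/(-38)) - Y = 6*(93 + 4/(-38))/(25 + 1/(-38)) - 1*9002 = 6*(93 + 4*(-1/38))/(25 - 1/38) - 9002 = 6*(93 - 2/19)/(949/38) - 9002 = 6*(38/949)*(1765/19) - 9002 = 21180/949 - 9002 = -8521718/949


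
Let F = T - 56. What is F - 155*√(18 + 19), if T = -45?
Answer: -101 - 155*√37 ≈ -1043.8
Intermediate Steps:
F = -101 (F = -45 - 56 = -101)
F - 155*√(18 + 19) = -101 - 155*√(18 + 19) = -101 - 155*√37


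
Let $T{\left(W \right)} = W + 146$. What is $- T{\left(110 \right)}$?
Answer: $-256$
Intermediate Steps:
$T{\left(W \right)} = 146 + W$
$- T{\left(110 \right)} = - (146 + 110) = \left(-1\right) 256 = -256$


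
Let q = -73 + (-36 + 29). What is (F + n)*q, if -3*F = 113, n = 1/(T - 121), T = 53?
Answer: 153740/51 ≈ 3014.5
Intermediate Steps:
n = -1/68 (n = 1/(53 - 121) = 1/(-68) = -1/68 ≈ -0.014706)
q = -80 (q = -73 - 7 = -80)
F = -113/3 (F = -⅓*113 = -113/3 ≈ -37.667)
(F + n)*q = (-113/3 - 1/68)*(-80) = -7687/204*(-80) = 153740/51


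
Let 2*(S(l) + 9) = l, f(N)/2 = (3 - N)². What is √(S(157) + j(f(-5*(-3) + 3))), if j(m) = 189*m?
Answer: √340478/2 ≈ 291.75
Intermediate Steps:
f(N) = 2*(3 - N)²
S(l) = -9 + l/2
√(S(157) + j(f(-5*(-3) + 3))) = √((-9 + (½)*157) + 189*(2*(-3 + (-5*(-3) + 3))²)) = √((-9 + 157/2) + 189*(2*(-3 + (15 + 3))²)) = √(139/2 + 189*(2*(-3 + 18)²)) = √(139/2 + 189*(2*15²)) = √(139/2 + 189*(2*225)) = √(139/2 + 189*450) = √(139/2 + 85050) = √(170239/2) = √340478/2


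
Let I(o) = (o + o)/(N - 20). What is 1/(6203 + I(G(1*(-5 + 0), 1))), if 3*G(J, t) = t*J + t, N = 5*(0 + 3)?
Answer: 15/93053 ≈ 0.00016120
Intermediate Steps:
N = 15 (N = 5*3 = 15)
G(J, t) = t/3 + J*t/3 (G(J, t) = (t*J + t)/3 = (J*t + t)/3 = (t + J*t)/3 = t/3 + J*t/3)
I(o) = -2*o/5 (I(o) = (o + o)/(15 - 20) = (2*o)/(-5) = (2*o)*(-1/5) = -2*o/5)
1/(6203 + I(G(1*(-5 + 0), 1))) = 1/(6203 - 2*(1 + 1*(-5 + 0))/15) = 1/(6203 - 2*(1 + 1*(-5))/15) = 1/(6203 - 2*(1 - 5)/15) = 1/(6203 - 2*(-4)/15) = 1/(6203 - 2/5*(-4/3)) = 1/(6203 + 8/15) = 1/(93053/15) = 15/93053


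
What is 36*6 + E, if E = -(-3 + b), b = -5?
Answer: 224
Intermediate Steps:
E = 8 (E = -(-3 - 5) = -1*(-8) = 8)
36*6 + E = 36*6 + 8 = 216 + 8 = 224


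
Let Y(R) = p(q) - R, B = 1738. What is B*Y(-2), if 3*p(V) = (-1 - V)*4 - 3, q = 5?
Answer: -12166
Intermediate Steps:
p(V) = -7/3 - 4*V/3 (p(V) = ((-1 - V)*4 - 3)/3 = ((-4 - 4*V) - 3)/3 = (-7 - 4*V)/3 = -7/3 - 4*V/3)
Y(R) = -9 - R (Y(R) = (-7/3 - 4/3*5) - R = (-7/3 - 20/3) - R = -9 - R)
B*Y(-2) = 1738*(-9 - 1*(-2)) = 1738*(-9 + 2) = 1738*(-7) = -12166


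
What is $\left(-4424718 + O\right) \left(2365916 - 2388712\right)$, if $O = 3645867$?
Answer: $17754687396$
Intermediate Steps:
$\left(-4424718 + O\right) \left(2365916 - 2388712\right) = \left(-4424718 + 3645867\right) \left(2365916 - 2388712\right) = \left(-778851\right) \left(-22796\right) = 17754687396$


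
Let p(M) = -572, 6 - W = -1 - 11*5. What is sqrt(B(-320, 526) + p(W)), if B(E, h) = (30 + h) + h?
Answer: sqrt(510) ≈ 22.583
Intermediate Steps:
B(E, h) = 30 + 2*h
W = 62 (W = 6 - (-1 - 11*5) = 6 - (-1 - 55) = 6 - 1*(-56) = 6 + 56 = 62)
sqrt(B(-320, 526) + p(W)) = sqrt((30 + 2*526) - 572) = sqrt((30 + 1052) - 572) = sqrt(1082 - 572) = sqrt(510)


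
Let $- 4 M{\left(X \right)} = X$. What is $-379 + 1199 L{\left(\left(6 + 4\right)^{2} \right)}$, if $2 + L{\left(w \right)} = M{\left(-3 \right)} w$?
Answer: $87148$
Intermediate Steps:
$M{\left(X \right)} = - \frac{X}{4}$
$L{\left(w \right)} = -2 + \frac{3 w}{4}$ ($L{\left(w \right)} = -2 + \left(- \frac{1}{4}\right) \left(-3\right) w = -2 + \frac{3 w}{4}$)
$-379 + 1199 L{\left(\left(6 + 4\right)^{2} \right)} = -379 + 1199 \left(-2 + \frac{3 \left(6 + 4\right)^{2}}{4}\right) = -379 + 1199 \left(-2 + \frac{3 \cdot 10^{2}}{4}\right) = -379 + 1199 \left(-2 + \frac{3}{4} \cdot 100\right) = -379 + 1199 \left(-2 + 75\right) = -379 + 1199 \cdot 73 = -379 + 87527 = 87148$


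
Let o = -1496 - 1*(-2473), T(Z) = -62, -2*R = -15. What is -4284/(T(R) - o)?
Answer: 4284/1039 ≈ 4.1232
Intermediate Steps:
R = 15/2 (R = -1/2*(-15) = 15/2 ≈ 7.5000)
o = 977 (o = -1496 + 2473 = 977)
-4284/(T(R) - o) = -4284/(-62 - 1*977) = -4284/(-62 - 977) = -4284/(-1039) = -4284*(-1/1039) = 4284/1039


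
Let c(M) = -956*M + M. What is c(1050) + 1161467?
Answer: 158717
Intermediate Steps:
c(M) = -955*M
c(1050) + 1161467 = -955*1050 + 1161467 = -1002750 + 1161467 = 158717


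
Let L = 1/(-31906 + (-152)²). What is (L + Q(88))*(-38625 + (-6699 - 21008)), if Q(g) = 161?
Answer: -47000235086/4401 ≈ -1.0679e+7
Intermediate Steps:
L = -1/8802 (L = 1/(-31906 + 23104) = 1/(-8802) = -1/8802 ≈ -0.00011361)
(L + Q(88))*(-38625 + (-6699 - 21008)) = (-1/8802 + 161)*(-38625 + (-6699 - 21008)) = 1417121*(-38625 - 27707)/8802 = (1417121/8802)*(-66332) = -47000235086/4401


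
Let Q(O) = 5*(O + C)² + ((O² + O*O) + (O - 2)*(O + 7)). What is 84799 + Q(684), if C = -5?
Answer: 3796978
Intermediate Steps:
Q(O) = 2*O² + 5*(-5 + O)² + (-2 + O)*(7 + O) (Q(O) = 5*(O - 5)² + ((O² + O*O) + (O - 2)*(O + 7)) = 5*(-5 + O)² + ((O² + O²) + (-2 + O)*(7 + O)) = 5*(-5 + O)² + (2*O² + (-2 + O)*(7 + O)) = 2*O² + 5*(-5 + O)² + (-2 + O)*(7 + O))
84799 + Q(684) = 84799 + (111 - 45*684 + 8*684²) = 84799 + (111 - 30780 + 8*467856) = 84799 + (111 - 30780 + 3742848) = 84799 + 3712179 = 3796978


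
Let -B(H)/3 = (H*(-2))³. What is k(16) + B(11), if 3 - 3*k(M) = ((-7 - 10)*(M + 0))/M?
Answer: 95852/3 ≈ 31951.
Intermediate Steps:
B(H) = 24*H³ (B(H) = -3*(-8*H³) = -(-24)*H³ = 24*H³)
k(M) = 20/3 (k(M) = 1 - (-7 - 10)*(M + 0)/(3*M) = 1 - (-17*M)/(3*M) = 1 - ⅓*(-17) = 1 + 17/3 = 20/3)
k(16) + B(11) = 20/3 + 24*11³ = 20/3 + 24*1331 = 20/3 + 31944 = 95852/3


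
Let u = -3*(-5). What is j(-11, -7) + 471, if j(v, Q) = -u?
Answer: 456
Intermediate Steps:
u = 15
j(v, Q) = -15 (j(v, Q) = -1*15 = -15)
j(-11, -7) + 471 = -15 + 471 = 456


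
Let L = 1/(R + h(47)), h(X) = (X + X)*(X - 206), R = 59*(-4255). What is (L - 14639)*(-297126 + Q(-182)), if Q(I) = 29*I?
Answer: 1177513471769000/265991 ≈ 4.4269e+9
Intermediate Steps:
R = -251045
h(X) = 2*X*(-206 + X) (h(X) = (2*X)*(-206 + X) = 2*X*(-206 + X))
L = -1/265991 (L = 1/(-251045 + 2*47*(-206 + 47)) = 1/(-251045 + 2*47*(-159)) = 1/(-251045 - 14946) = 1/(-265991) = -1/265991 ≈ -3.7595e-6)
(L - 14639)*(-297126 + Q(-182)) = (-1/265991 - 14639)*(-297126 + 29*(-182)) = -3893842250*(-297126 - 5278)/265991 = -3893842250/265991*(-302404) = 1177513471769000/265991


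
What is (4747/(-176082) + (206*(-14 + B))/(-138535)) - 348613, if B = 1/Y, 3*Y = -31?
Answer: -2559425698551367/7341738990 ≈ -3.4861e+5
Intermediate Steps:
Y = -31/3 (Y = (1/3)*(-31) = -31/3 ≈ -10.333)
B = -3/31 (B = 1/(-31/3) = -3/31 ≈ -0.096774)
(4747/(-176082) + (206*(-14 + B))/(-138535)) - 348613 = (4747/(-176082) + (206*(-14 - 3/31))/(-138535)) - 348613 = (4747*(-1/176082) + (206*(-437/31))*(-1/138535)) - 348613 = (-4747/176082 - 90022/31*(-1/138535)) - 348613 = (-4747/176082 + 874/41695) - 348613 = -44030497/7341738990 - 348613 = -2559425698551367/7341738990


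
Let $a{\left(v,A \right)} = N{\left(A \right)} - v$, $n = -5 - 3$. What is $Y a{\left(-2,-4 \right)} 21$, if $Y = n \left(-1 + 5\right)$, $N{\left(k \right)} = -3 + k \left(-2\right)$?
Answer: $-4704$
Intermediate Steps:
$N{\left(k \right)} = -3 - 2 k$
$n = -8$
$a{\left(v,A \right)} = -3 - v - 2 A$ ($a{\left(v,A \right)} = \left(-3 - 2 A\right) - v = -3 - v - 2 A$)
$Y = -32$ ($Y = - 8 \left(-1 + 5\right) = \left(-8\right) 4 = -32$)
$Y a{\left(-2,-4 \right)} 21 = - 32 \left(-3 - -2 - -8\right) 21 = - 32 \left(-3 + 2 + 8\right) 21 = \left(-32\right) 7 \cdot 21 = \left(-224\right) 21 = -4704$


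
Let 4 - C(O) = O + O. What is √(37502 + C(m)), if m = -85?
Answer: 2*√9419 ≈ 194.10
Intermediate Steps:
C(O) = 4 - 2*O (C(O) = 4 - (O + O) = 4 - 2*O)
√(37502 + C(m)) = √(37502 + (4 - 2*(-85))) = √(37502 + (4 + 170)) = √(37502 + 174) = √37676 = 2*√9419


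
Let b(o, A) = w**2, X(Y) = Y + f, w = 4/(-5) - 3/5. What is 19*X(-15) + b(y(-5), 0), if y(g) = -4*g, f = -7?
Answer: -10401/25 ≈ -416.04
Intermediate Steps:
w = -7/5 (w = 4*(-1/5) - 3*1/5 = -4/5 - 3/5 = -7/5 ≈ -1.4000)
X(Y) = -7 + Y (X(Y) = Y - 7 = -7 + Y)
b(o, A) = 49/25 (b(o, A) = (-7/5)**2 = 49/25)
19*X(-15) + b(y(-5), 0) = 19*(-7 - 15) + 49/25 = 19*(-22) + 49/25 = -418 + 49/25 = -10401/25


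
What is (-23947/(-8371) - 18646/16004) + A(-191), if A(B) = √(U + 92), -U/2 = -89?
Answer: 10325551/6089522 + 3*√30 ≈ 18.127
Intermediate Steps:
U = 178 (U = -2*(-89) = 178)
A(B) = 3*√30 (A(B) = √(178 + 92) = √270 = 3*√30)
(-23947/(-8371) - 18646/16004) + A(-191) = (-23947/(-8371) - 18646/16004) + 3*√30 = (-23947*(-1/8371) - 18646*1/16004) + 3*√30 = (2177/761 - 9323/8002) + 3*√30 = 10325551/6089522 + 3*√30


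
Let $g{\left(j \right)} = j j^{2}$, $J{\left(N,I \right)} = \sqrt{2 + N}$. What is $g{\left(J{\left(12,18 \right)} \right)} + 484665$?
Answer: $484665 + 14 \sqrt{14} \approx 4.8472 \cdot 10^{5}$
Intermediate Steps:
$g{\left(j \right)} = j^{3}$
$g{\left(J{\left(12,18 \right)} \right)} + 484665 = \left(\sqrt{2 + 12}\right)^{3} + 484665 = \left(\sqrt{14}\right)^{3} + 484665 = 14 \sqrt{14} + 484665 = 484665 + 14 \sqrt{14}$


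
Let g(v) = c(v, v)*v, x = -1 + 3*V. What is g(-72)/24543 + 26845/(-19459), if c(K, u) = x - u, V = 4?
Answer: -86127091/53064693 ≈ -1.6231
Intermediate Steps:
x = 11 (x = -1 + 3*4 = -1 + 12 = 11)
c(K, u) = 11 - u
g(v) = v*(11 - v) (g(v) = (11 - v)*v = v*(11 - v))
g(-72)/24543 + 26845/(-19459) = -72*(11 - 1*(-72))/24543 + 26845/(-19459) = -72*(11 + 72)*(1/24543) + 26845*(-1/19459) = -72*83*(1/24543) - 26845/19459 = -5976*1/24543 - 26845/19459 = -664/2727 - 26845/19459 = -86127091/53064693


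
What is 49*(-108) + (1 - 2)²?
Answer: -5291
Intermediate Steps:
49*(-108) + (1 - 2)² = -5292 + (-1)² = -5292 + 1 = -5291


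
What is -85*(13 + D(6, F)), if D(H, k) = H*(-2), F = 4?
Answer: -85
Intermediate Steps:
D(H, k) = -2*H
-85*(13 + D(6, F)) = -85*(13 - 2*6) = -85*(13 - 12) = -85*1 = -85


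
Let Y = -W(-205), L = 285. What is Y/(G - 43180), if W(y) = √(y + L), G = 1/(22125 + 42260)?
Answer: 257540*√5/2780144299 ≈ 0.00020714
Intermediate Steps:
G = 1/64385 ≈ 1.5532e-5
W(y) = √(285 + y) (W(y) = √(y + 285) = √(285 + y))
Y = -4*√5 (Y = -√(285 - 205) = -√80 = -4*√5 ≈ -8.9443)
Y/(G - 43180) = (-4*√5)/(1/64385 - 43180) = (-4*√5)/(-2780144299/64385) = -4*√5*(-64385/2780144299) = 257540*√5/2780144299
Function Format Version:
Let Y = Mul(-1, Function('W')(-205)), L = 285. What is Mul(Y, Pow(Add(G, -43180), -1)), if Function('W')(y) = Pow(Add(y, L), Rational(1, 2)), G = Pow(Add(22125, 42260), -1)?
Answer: Mul(Rational(257540, 2780144299), Pow(5, Rational(1, 2))) ≈ 0.00020714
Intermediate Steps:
G = Rational(1, 64385) (G = Pow(64385, -1) = Rational(1, 64385) ≈ 1.5532e-5)
Function('W')(y) = Pow(Add(285, y), Rational(1, 2)) (Function('W')(y) = Pow(Add(y, 285), Rational(1, 2)) = Pow(Add(285, y), Rational(1, 2)))
Y = Mul(-4, Pow(5, Rational(1, 2))) (Y = Mul(-1, Pow(Add(285, -205), Rational(1, 2))) = Mul(-1, Pow(80, Rational(1, 2))) = Mul(-1, Mul(4, Pow(5, Rational(1, 2)))) = Mul(-4, Pow(5, Rational(1, 2))) ≈ -8.9443)
Mul(Y, Pow(Add(G, -43180), -1)) = Mul(Mul(-4, Pow(5, Rational(1, 2))), Pow(Add(Rational(1, 64385), -43180), -1)) = Mul(Mul(-4, Pow(5, Rational(1, 2))), Pow(Rational(-2780144299, 64385), -1)) = Mul(Mul(-4, Pow(5, Rational(1, 2))), Rational(-64385, 2780144299)) = Mul(Rational(257540, 2780144299), Pow(5, Rational(1, 2)))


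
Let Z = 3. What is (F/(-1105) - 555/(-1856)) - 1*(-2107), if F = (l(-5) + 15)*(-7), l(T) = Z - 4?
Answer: 4321999323/2050880 ≈ 2107.4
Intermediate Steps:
l(T) = -1 (l(T) = 3 - 4 = -1)
F = -98 (F = (-1 + 15)*(-7) = 14*(-7) = -98)
(F/(-1105) - 555/(-1856)) - 1*(-2107) = (-98/(-1105) - 555/(-1856)) - 1*(-2107) = (-98*(-1/1105) - 555*(-1/1856)) + 2107 = (98/1105 + 555/1856) + 2107 = 795163/2050880 + 2107 = 4321999323/2050880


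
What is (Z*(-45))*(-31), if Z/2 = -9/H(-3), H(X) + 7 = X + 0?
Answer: 2511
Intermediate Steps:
H(X) = -7 + X (H(X) = -7 + (X + 0) = -7 + X)
Z = 9/5 (Z = 2*(-9/(-7 - 3)) = 2*(-9/(-10)) = 2*(-9*(-⅒)) = 2*(9/10) = 9/5 ≈ 1.8000)
(Z*(-45))*(-31) = ((9/5)*(-45))*(-31) = -81*(-31) = 2511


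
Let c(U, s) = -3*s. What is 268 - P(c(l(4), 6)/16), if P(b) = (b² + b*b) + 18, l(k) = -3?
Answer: 7919/32 ≈ 247.47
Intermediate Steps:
P(b) = 18 + 2*b² (P(b) = (b² + b²) + 18 = 2*b² + 18 = 18 + 2*b²)
268 - P(c(l(4), 6)/16) = 268 - (18 + 2*(-3*6/16)²) = 268 - (18 + 2*(-18*1/16)²) = 268 - (18 + 2*(-9/8)²) = 268 - (18 + 2*(81/64)) = 268 - (18 + 81/32) = 268 - 1*657/32 = 268 - 657/32 = 7919/32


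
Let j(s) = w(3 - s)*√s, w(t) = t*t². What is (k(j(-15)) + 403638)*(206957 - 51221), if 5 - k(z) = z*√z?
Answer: 62861746248 - 49045627008*√2*15^(¾)*I^(3/2) ≈ 4.3669e+11 - 3.7383e+11*I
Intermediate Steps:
w(t) = t³
j(s) = √s*(3 - s)³ (j(s) = (3 - s)³*√s = √s*(3 - s)³)
k(z) = 5 - z^(3/2) (k(z) = 5 - z*√z = 5 - z^(3/2))
(k(j(-15)) + 403638)*(206957 - 51221) = ((5 - (-√(-15)*(-3 - 15)³)^(3/2)) + 403638)*(206957 - 51221) = ((5 - (-1*I*√15*(-18)³)^(3/2)) + 403638)*155736 = ((5 - (-1*I*√15*(-5832))^(3/2)) + 403638)*155736 = ((5 - (5832*I*√15)^(3/2)) + 403638)*155736 = ((5 - 314928*√2*15^(¾)*I^(3/2)) + 403638)*155736 = (403643 - 314928*√2*15^(¾)*I^(3/2))*155736 = 62861746248 - 49045627008*√2*15^(¾)*I^(3/2)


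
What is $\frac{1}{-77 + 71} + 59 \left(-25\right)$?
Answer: $- \frac{8851}{6} \approx -1475.2$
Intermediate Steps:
$\frac{1}{-77 + 71} + 59 \left(-25\right) = \frac{1}{-6} - 1475 = - \frac{1}{6} - 1475 = - \frac{8851}{6}$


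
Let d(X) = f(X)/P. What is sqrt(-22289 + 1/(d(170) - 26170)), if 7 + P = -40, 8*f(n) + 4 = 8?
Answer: I*sqrt(134882029063564543)/2459981 ≈ 149.29*I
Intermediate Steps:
f(n) = 1/2 (f(n) = -1/2 + (1/8)*8 = -1/2 + 1 = 1/2)
P = -47 (P = -7 - 40 = -47)
d(X) = -1/94 (d(X) = (1/2)/(-47) = (1/2)*(-1/47) = -1/94)
sqrt(-22289 + 1/(d(170) - 26170)) = sqrt(-22289 + 1/(-1/94 - 26170)) = sqrt(-22289 + 1/(-2459981/94)) = sqrt(-22289 - 94/2459981) = sqrt(-54830516603/2459981) = I*sqrt(134882029063564543)/2459981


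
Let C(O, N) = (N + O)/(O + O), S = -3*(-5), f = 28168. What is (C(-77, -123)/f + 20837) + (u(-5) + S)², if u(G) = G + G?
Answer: 11312085733/542234 ≈ 20862.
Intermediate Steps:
u(G) = 2*G
S = 15
C(O, N) = (N + O)/(2*O) (C(O, N) = (N + O)/((2*O)) = (N + O)*(1/(2*O)) = (N + O)/(2*O))
(C(-77, -123)/f + 20837) + (u(-5) + S)² = (((½)*(-123 - 77)/(-77))/28168 + 20837) + (2*(-5) + 15)² = (((½)*(-1/77)*(-200))*(1/28168) + 20837) + (-10 + 15)² = ((100/77)*(1/28168) + 20837) + 5² = (25/542234 + 20837) + 25 = 11298529883/542234 + 25 = 11312085733/542234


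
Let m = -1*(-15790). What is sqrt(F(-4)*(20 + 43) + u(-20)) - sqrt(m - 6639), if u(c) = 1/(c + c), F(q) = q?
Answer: -sqrt(9151) + I*sqrt(100810)/20 ≈ -95.661 + 15.875*I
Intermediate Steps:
m = 15790
u(c) = 1/(2*c)
sqrt(F(-4)*(20 + 43) + u(-20)) - sqrt(m - 6639) = sqrt(-4*(20 + 43) + (1/2)/(-20)) - sqrt(15790 - 6639) = sqrt(-4*63 + (1/2)*(-1/20)) - sqrt(9151) = sqrt(-252 - 1/40) - sqrt(9151) = sqrt(-10081/40) - sqrt(9151) = I*sqrt(100810)/20 - sqrt(9151) = -sqrt(9151) + I*sqrt(100810)/20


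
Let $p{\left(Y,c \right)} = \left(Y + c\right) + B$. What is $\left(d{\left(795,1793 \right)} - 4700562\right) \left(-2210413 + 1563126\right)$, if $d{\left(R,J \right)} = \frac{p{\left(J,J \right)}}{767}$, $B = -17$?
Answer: $\frac{2333681611783195}{767} \approx 3.0426 \cdot 10^{12}$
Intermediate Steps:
$p{\left(Y,c \right)} = -17 + Y + c$ ($p{\left(Y,c \right)} = \left(Y + c\right) - 17 = -17 + Y + c$)
$d{\left(R,J \right)} = - \frac{17}{767} + \frac{2 J}{767}$ ($d{\left(R,J \right)} = \frac{-17 + J + J}{767} = \left(-17 + 2 J\right) \frac{1}{767} = - \frac{17}{767} + \frac{2 J}{767}$)
$\left(d{\left(795,1793 \right)} - 4700562\right) \left(-2210413 + 1563126\right) = \left(\left(- \frac{17}{767} + \frac{2}{767} \cdot 1793\right) - 4700562\right) \left(-2210413 + 1563126\right) = \left(\left(- \frac{17}{767} + \frac{3586}{767}\right) - 4700562\right) \left(-647287\right) = \left(\frac{3569}{767} - 4700562\right) \left(-647287\right) = \left(- \frac{3605327485}{767}\right) \left(-647287\right) = \frac{2333681611783195}{767}$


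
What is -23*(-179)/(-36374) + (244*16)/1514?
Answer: 67885479/27535118 ≈ 2.4654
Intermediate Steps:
-23*(-179)/(-36374) + (244*16)/1514 = 4117*(-1/36374) + 3904*(1/1514) = -4117/36374 + 1952/757 = 67885479/27535118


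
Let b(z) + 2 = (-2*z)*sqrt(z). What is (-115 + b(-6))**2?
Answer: 12825 - 2808*I*sqrt(6) ≈ 12825.0 - 6878.2*I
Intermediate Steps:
b(z) = -2 - 2*z**(3/2) (b(z) = -2 + (-2*z)*sqrt(z) = -2 - 2*z**(3/2))
(-115 + b(-6))**2 = (-115 + (-2 - (-12)*I*sqrt(6)))**2 = (-115 + (-2 + 12*I*sqrt(6)))**2 = (-117 + 12*I*sqrt(6))**2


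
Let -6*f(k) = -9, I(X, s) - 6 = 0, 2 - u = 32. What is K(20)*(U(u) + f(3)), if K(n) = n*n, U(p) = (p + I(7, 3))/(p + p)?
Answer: 760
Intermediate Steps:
u = -30 (u = 2 - 1*32 = 2 - 32 = -30)
I(X, s) = 6 (I(X, s) = 6 + 0 = 6)
f(k) = 3/2 (f(k) = -⅙*(-9) = 3/2)
U(p) = (6 + p)/(2*p) (U(p) = (p + 6)/(p + p) = (6 + p)/((2*p)) = (6 + p)*(1/(2*p)) = (6 + p)/(2*p))
K(n) = n²
K(20)*(U(u) + f(3)) = 20²*((½)*(6 - 30)/(-30) + 3/2) = 400*((½)*(-1/30)*(-24) + 3/2) = 400*(⅖ + 3/2) = 400*(19/10) = 760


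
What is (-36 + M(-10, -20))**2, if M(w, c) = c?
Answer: 3136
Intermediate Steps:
(-36 + M(-10, -20))**2 = (-36 - 20)**2 = (-56)**2 = 3136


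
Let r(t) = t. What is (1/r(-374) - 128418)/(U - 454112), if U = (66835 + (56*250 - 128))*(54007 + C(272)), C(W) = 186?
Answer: -48028333/1635614326786 ≈ -2.9364e-5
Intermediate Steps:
U = 4373754451 (U = (66835 + (56*250 - 128))*(54007 + 186) = (66835 + (14000 - 128))*54193 = (66835 + 13872)*54193 = 80707*54193 = 4373754451)
(1/r(-374) - 128418)/(U - 454112) = (1/(-374) - 128418)/(4373754451 - 454112) = (-1/374 - 128418)/4373300339 = -48028333/374*1/4373300339 = -48028333/1635614326786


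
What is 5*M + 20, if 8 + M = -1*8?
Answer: -60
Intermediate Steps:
M = -16 (M = -8 - 1*8 = -8 - 8 = -16)
5*M + 20 = 5*(-16) + 20 = -80 + 20 = -60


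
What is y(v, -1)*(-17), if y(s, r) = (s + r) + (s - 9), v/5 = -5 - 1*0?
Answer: 1020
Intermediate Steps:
v = -25 (v = 5*(-5 - 1*0) = 5*(-5 + 0) = 5*(-5) = -25)
y(s, r) = -9 + r + 2*s (y(s, r) = (r + s) + (-9 + s) = -9 + r + 2*s)
y(v, -1)*(-17) = (-9 - 1 + 2*(-25))*(-17) = (-9 - 1 - 50)*(-17) = -60*(-17) = 1020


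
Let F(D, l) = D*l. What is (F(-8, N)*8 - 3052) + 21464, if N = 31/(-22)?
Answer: 203524/11 ≈ 18502.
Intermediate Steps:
N = -31/22 (N = 31*(-1/22) = -31/22 ≈ -1.4091)
(F(-8, N)*8 - 3052) + 21464 = (-8*(-31/22)*8 - 3052) + 21464 = ((124/11)*8 - 3052) + 21464 = (992/11 - 3052) + 21464 = -32580/11 + 21464 = 203524/11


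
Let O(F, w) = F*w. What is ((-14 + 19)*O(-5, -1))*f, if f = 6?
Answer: 150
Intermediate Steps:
((-14 + 19)*O(-5, -1))*f = ((-14 + 19)*(-5*(-1)))*6 = (5*5)*6 = 25*6 = 150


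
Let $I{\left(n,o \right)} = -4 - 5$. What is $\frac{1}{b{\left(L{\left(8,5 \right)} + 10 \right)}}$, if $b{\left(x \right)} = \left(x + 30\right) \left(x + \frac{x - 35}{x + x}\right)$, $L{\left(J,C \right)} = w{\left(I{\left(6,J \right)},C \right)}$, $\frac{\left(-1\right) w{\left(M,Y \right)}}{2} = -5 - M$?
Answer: $- \frac{1}{200} \approx -0.005$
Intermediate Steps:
$I{\left(n,o \right)} = -9$
$w{\left(M,Y \right)} = 10 + 2 M$ ($w{\left(M,Y \right)} = - 2 \left(-5 - M\right) = 10 + 2 M$)
$L{\left(J,C \right)} = -8$ ($L{\left(J,C \right)} = 10 + 2 \left(-9\right) = 10 - 18 = -8$)
$b{\left(x \right)} = \left(30 + x\right) \left(x + \frac{-35 + x}{2 x}\right)$
$\frac{1}{b{\left(L{\left(8,5 \right)} + 10 \right)}} = \frac{1}{- \frac{5}{2} + \left(-8 + 10\right)^{2} - \frac{525}{-8 + 10} + \frac{61 \left(-8 + 10\right)}{2}} = \frac{1}{- \frac{5}{2} + 2^{2} - \frac{525}{2} + \frac{61}{2} \cdot 2} = \frac{1}{- \frac{5}{2} + 4 - \frac{525}{2} + 61} = \frac{1}{-200} = - \frac{1}{200}$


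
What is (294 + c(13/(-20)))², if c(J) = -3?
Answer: 84681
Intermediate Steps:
(294 + c(13/(-20)))² = (294 - 3)² = 291² = 84681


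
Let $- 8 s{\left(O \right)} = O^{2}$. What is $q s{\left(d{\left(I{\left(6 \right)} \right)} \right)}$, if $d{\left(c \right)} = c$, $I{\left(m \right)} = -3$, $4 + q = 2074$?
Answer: $- \frac{9315}{4} \approx -2328.8$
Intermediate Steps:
$q = 2070$ ($q = -4 + 2074 = 2070$)
$s{\left(O \right)} = - \frac{O^{2}}{8}$
$q s{\left(d{\left(I{\left(6 \right)} \right)} \right)} = 2070 \left(- \frac{\left(-3\right)^{2}}{8}\right) = 2070 \left(\left(- \frac{1}{8}\right) 9\right) = 2070 \left(- \frac{9}{8}\right) = - \frac{9315}{4}$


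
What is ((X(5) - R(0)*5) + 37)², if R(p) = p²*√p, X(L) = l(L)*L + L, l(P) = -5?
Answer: 289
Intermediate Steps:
X(L) = -4*L (X(L) = -5*L + L = -4*L)
R(p) = p^(5/2)
((X(5) - R(0)*5) + 37)² = ((-4*5 - 0^(5/2)*5) + 37)² = ((-20 - 0*5) + 37)² = ((-20 - 1*0) + 37)² = ((-20 + 0) + 37)² = (-20 + 37)² = 17² = 289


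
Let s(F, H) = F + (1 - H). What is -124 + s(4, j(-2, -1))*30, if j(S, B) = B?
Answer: 56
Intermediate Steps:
s(F, H) = 1 + F - H
-124 + s(4, j(-2, -1))*30 = -124 + (1 + 4 - 1*(-1))*30 = -124 + (1 + 4 + 1)*30 = -124 + 6*30 = -124 + 180 = 56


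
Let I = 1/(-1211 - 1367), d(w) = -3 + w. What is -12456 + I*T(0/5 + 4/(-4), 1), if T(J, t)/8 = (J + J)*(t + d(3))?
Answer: -16055776/1289 ≈ -12456.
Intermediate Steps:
I = -1/2578 (I = 1/(-2578) = -1/2578 ≈ -0.00038790)
T(J, t) = 16*J*t (T(J, t) = 8*((J + J)*(t + (-3 + 3))) = 8*((2*J)*(t + 0)) = 8*((2*J)*t) = 8*(2*J*t) = 16*J*t)
-12456 + I*T(0/5 + 4/(-4), 1) = -12456 - 8*(0/5 + 4/(-4))/1289 = -12456 - 8*(0*(⅕) + 4*(-¼))/1289 = -12456 - 8*(0 - 1)/1289 = -12456 - 8*(-1)/1289 = -12456 - 1/2578*(-16) = -12456 + 8/1289 = -16055776/1289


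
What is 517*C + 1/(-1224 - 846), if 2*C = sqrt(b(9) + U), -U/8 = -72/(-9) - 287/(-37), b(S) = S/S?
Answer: -1/2070 + 517*I*sqrt(171199)/74 ≈ -0.00048309 + 2890.7*I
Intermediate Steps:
b(S) = 1
U = -4664/37 (U = -8*(-72/(-9) - 287/(-37)) = -8*(-72*(-1/9) - 287*(-1/37)) = -8*(8 + 287/37) = -8*583/37 = -4664/37 ≈ -126.05)
C = I*sqrt(171199)/74 (C = sqrt(1 - 4664/37)/2 = sqrt(-4627/37)/2 = (I*sqrt(171199)/37)/2 = I*sqrt(171199)/74 ≈ 5.5914*I)
517*C + 1/(-1224 - 846) = 517*(I*sqrt(171199)/74) + 1/(-1224 - 846) = 517*I*sqrt(171199)/74 + 1/(-2070) = 517*I*sqrt(171199)/74 - 1/2070 = -1/2070 + 517*I*sqrt(171199)/74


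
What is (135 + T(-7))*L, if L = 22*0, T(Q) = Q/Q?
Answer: 0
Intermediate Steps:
T(Q) = 1
L = 0
(135 + T(-7))*L = (135 + 1)*0 = 136*0 = 0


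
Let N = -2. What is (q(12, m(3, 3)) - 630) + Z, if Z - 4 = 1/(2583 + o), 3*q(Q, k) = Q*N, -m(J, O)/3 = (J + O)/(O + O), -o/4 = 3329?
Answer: -6804723/10733 ≈ -634.00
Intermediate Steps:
o = -13316 (o = -4*3329 = -13316)
m(J, O) = -3*(J + O)/(2*O) (m(J, O) = -3*(J + O)/(O + O) = -3*(J + O)/(2*O))
q(Q, k) = -2*Q/3 (q(Q, k) = (Q*(-2))/3 = (-2*Q)/3 = -2*Q/3)
Z = 42931/10733 (Z = 4 + 1/(2583 - 13316) = 4 + 1/(-10733) = 4 - 1/10733 = 42931/10733 ≈ 3.9999)
(q(12, m(3, 3)) - 630) + Z = (-⅔*12 - 630) + 42931/10733 = (-8 - 630) + 42931/10733 = -638 + 42931/10733 = -6804723/10733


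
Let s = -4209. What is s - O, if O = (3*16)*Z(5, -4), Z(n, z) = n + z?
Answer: -4257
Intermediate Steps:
O = 48 (O = (3*16)*(5 - 4) = 48*1 = 48)
s - O = -4209 - 1*48 = -4209 - 48 = -4257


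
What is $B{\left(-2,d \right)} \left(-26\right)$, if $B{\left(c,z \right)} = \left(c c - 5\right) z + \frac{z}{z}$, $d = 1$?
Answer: $0$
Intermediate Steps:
$B{\left(c,z \right)} = 1 + z \left(-5 + c^{2}\right)$ ($B{\left(c,z \right)} = \left(c^{2} - 5\right) z + 1 = \left(-5 + c^{2}\right) z + 1 = z \left(-5 + c^{2}\right) + 1 = 1 + z \left(-5 + c^{2}\right)$)
$B{\left(-2,d \right)} \left(-26\right) = \left(1 - 5 + 1 \left(-2\right)^{2}\right) \left(-26\right) = \left(1 - 5 + 1 \cdot 4\right) \left(-26\right) = \left(1 - 5 + 4\right) \left(-26\right) = 0 \left(-26\right) = 0$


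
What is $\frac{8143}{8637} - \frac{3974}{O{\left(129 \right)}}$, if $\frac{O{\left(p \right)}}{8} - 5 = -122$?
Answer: $\frac{6990881}{1347372} \approx 5.1885$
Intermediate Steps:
$O{\left(p \right)} = -936$ ($O{\left(p \right)} = 40 + 8 \left(-122\right) = 40 - 976 = -936$)
$\frac{8143}{8637} - \frac{3974}{O{\left(129 \right)}} = \frac{8143}{8637} - \frac{3974}{-936} = 8143 \cdot \frac{1}{8637} - - \frac{1987}{468} = \frac{8143}{8637} + \frac{1987}{468} = \frac{6990881}{1347372}$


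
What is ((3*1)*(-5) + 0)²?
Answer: 225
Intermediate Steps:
((3*1)*(-5) + 0)² = (3*(-5) + 0)² = (-15 + 0)² = (-15)² = 225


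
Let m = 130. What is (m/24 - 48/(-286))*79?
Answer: 757057/1716 ≈ 441.18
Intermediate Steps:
(m/24 - 48/(-286))*79 = (130/24 - 48/(-286))*79 = (130*(1/24) - 48*(-1/286))*79 = (65/12 + 24/143)*79 = (9583/1716)*79 = 757057/1716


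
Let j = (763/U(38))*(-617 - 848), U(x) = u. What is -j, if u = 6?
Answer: 1117795/6 ≈ 1.8630e+5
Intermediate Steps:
U(x) = 6
j = -1117795/6 (j = (763/6)*(-617 - 848) = (763*(1/6))*(-1465) = (763/6)*(-1465) = -1117795/6 ≈ -1.8630e+5)
-j = -1*(-1117795/6) = 1117795/6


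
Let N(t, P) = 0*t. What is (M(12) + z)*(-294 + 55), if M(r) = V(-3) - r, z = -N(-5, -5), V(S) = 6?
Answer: 1434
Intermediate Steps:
N(t, P) = 0
z = 0 (z = -1*0 = 0)
M(r) = 6 - r
(M(12) + z)*(-294 + 55) = ((6 - 1*12) + 0)*(-294 + 55) = ((6 - 12) + 0)*(-239) = (-6 + 0)*(-239) = -6*(-239) = 1434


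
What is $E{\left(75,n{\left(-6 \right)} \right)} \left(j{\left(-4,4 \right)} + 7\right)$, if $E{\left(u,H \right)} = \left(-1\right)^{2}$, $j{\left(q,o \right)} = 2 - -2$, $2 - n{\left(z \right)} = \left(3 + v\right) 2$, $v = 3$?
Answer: $11$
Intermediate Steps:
$n{\left(z \right)} = -10$ ($n{\left(z \right)} = 2 - \left(3 + 3\right) 2 = 2 - 6 \cdot 2 = 2 - 12 = -10$)
$j{\left(q,o \right)} = 4$ ($j{\left(q,o \right)} = 2 + 2 = 4$)
$E{\left(u,H \right)} = 1$
$E{\left(75,n{\left(-6 \right)} \right)} \left(j{\left(-4,4 \right)} + 7\right) = 1 \left(4 + 7\right) = 1 \cdot 11 = 11$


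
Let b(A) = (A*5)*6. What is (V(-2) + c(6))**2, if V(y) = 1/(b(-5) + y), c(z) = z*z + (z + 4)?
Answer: 48874081/23104 ≈ 2115.4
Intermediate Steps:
b(A) = 30*A (b(A) = (5*A)*6 = 30*A)
c(z) = 4 + z + z**2 (c(z) = z**2 + (4 + z) = 4 + z + z**2)
V(y) = 1/(-150 + y) (V(y) = 1/(30*(-5) + y) = 1/(-150 + y))
(V(-2) + c(6))**2 = (1/(-150 - 2) + (4 + 6 + 6**2))**2 = (1/(-152) + (4 + 6 + 36))**2 = (-1/152 + 46)**2 = (6991/152)**2 = 48874081/23104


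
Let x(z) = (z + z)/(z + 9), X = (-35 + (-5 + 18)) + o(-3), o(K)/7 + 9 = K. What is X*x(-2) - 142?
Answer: -570/7 ≈ -81.429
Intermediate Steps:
o(K) = -63 + 7*K
X = -106 (X = (-35 + (-5 + 18)) + (-63 + 7*(-3)) = (-35 + 13) + (-63 - 21) = -22 - 84 = -106)
x(z) = 2*z/(9 + z) (x(z) = (2*z)/(9 + z) = 2*z/(9 + z))
X*x(-2) - 142 = -212*(-2)/(9 - 2) - 142 = -212*(-2)/7 - 142 = -106*(-4/7) - 142 = 424/7 - 142 = -570/7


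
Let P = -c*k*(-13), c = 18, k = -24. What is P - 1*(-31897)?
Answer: 26281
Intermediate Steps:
P = -5616 (P = -18*(-24)*(-13) = -(-432)*(-13) = -1*5616 = -5616)
P - 1*(-31897) = -5616 - 1*(-31897) = -5616 + 31897 = 26281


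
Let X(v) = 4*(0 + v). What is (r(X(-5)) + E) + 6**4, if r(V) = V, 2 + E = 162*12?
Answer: 3218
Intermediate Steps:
E = 1942 (E = -2 + 162*12 = -2 + 1944 = 1942)
X(v) = 4*v
(r(X(-5)) + E) + 6**4 = (4*(-5) + 1942) + 6**4 = (-20 + 1942) + 1296 = 1922 + 1296 = 3218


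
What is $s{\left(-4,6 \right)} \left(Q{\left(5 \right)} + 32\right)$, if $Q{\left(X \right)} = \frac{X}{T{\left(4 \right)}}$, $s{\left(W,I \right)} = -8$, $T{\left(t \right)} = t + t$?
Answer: $-261$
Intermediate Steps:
$T{\left(t \right)} = 2 t$
$Q{\left(X \right)} = \frac{X}{8}$ ($Q{\left(X \right)} = \frac{X}{2 \cdot 4} = \frac{X}{8}$)
$s{\left(-4,6 \right)} \left(Q{\left(5 \right)} + 32\right) = - 8 \left(\frac{1}{8} \cdot 5 + 32\right) = - 8 \left(\frac{5}{8} + 32\right) = \left(-8\right) \frac{261}{8} = -261$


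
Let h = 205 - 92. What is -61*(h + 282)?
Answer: -24095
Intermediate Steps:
h = 113
-61*(h + 282) = -61*(113 + 282) = -61*395 = -24095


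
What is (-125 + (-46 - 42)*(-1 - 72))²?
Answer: 39677401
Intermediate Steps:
(-125 + (-46 - 42)*(-1 - 72))² = (-125 - 88*(-73))² = (-125 + 6424)² = 6299² = 39677401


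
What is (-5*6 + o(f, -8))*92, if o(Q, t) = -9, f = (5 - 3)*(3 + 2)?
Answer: -3588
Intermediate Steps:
f = 10 (f = 2*5 = 10)
(-5*6 + o(f, -8))*92 = (-5*6 - 9)*92 = (-30 - 9)*92 = -39*92 = -3588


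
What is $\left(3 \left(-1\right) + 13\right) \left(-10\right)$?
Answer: $-100$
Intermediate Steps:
$\left(3 \left(-1\right) + 13\right) \left(-10\right) = \left(-3 + 13\right) \left(-10\right) = 10 \left(-10\right) = -100$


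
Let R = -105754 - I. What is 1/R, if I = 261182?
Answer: -1/366936 ≈ -2.7253e-6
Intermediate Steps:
R = -366936 (R = -105754 - 1*261182 = -105754 - 261182 = -366936)
1/R = 1/(-366936) = -1/366936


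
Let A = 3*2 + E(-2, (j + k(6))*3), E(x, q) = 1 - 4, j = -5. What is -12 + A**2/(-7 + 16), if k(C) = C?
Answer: -11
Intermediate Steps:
E(x, q) = -3
A = 3 (A = 3*2 - 3 = 6 - 3 = 3)
-12 + A**2/(-7 + 16) = -12 + 3**2/(-7 + 16) = -12 + 9/9 = -12 + 9*(1/9) = -12 + 1 = -11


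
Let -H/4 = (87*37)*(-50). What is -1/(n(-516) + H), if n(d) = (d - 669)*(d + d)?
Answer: -1/1866720 ≈ -5.3570e-7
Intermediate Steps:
H = 643800 (H = -4*87*37*(-50) = -12876*(-50) = -4*(-160950) = 643800)
n(d) = 2*d*(-669 + d) (n(d) = (-669 + d)*(2*d) = 2*d*(-669 + d))
-1/(n(-516) + H) = -1/(2*(-516)*(-669 - 516) + 643800) = -1/(2*(-516)*(-1185) + 643800) = -1/(1222920 + 643800) = -1/1866720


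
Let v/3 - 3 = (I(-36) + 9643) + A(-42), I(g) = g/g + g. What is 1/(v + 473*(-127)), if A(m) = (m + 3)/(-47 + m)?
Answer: -89/2780065 ≈ -3.2014e-5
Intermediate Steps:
I(g) = 1 + g
A(m) = (3 + m)/(-47 + m)
v = 2566254/89 (v = 9 + 3*(((1 - 36) + 9643) + (3 - 42)/(-47 - 42)) = 9 + 3*((-35 + 9643) - 39/(-89)) = 9 + 3*(9608 - 1/89*(-39)) = 9 + 3*(9608 + 39/89) = 9 + 3*(855151/89) = 9 + 2565453/89 = 2566254/89 ≈ 28834.)
1/(v + 473*(-127)) = 1/(2566254/89 + 473*(-127)) = 1/(2566254/89 - 60071) = 1/(-2780065/89) = -89/2780065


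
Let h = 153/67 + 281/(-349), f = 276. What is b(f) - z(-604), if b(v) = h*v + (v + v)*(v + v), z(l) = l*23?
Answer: 7459271588/23383 ≈ 3.1900e+5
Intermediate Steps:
z(l) = 23*l
h = 34570/23383 (h = 153*(1/67) + 281*(-1/349) = 153/67 - 281/349 = 34570/23383 ≈ 1.4784)
b(v) = 4*v**2 + 34570*v/23383 (b(v) = 34570*v/23383 + (v + v)*(v + v) = 34570*v/23383 + (2*v)*(2*v) = 34570*v/23383 + 4*v**2 = 4*v**2 + 34570*v/23383)
b(f) - z(-604) = (2/23383)*276*(17285 + 46766*276) - 23*(-604) = (2/23383)*276*(17285 + 12907416) - 1*(-13892) = (2/23383)*276*12924701 + 13892 = 7134434952/23383 + 13892 = 7459271588/23383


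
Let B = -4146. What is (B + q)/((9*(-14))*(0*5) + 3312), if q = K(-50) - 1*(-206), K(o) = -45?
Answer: -3985/3312 ≈ -1.2032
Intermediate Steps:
q = 161 (q = -45 - 1*(-206) = -45 + 206 = 161)
(B + q)/((9*(-14))*(0*5) + 3312) = (-4146 + 161)/((9*(-14))*(0*5) + 3312) = -3985/(-126*0 + 3312) = -3985/(0 + 3312) = -3985/3312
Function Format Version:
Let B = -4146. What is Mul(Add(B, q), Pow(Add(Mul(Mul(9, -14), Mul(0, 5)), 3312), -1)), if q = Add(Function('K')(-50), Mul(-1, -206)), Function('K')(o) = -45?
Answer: Rational(-3985, 3312) ≈ -1.2032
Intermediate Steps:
q = 161 (q = Add(-45, Mul(-1, -206)) = Add(-45, 206) = 161)
Mul(Add(B, q), Pow(Add(Mul(Mul(9, -14), Mul(0, 5)), 3312), -1)) = Mul(Add(-4146, 161), Pow(Add(Mul(Mul(9, -14), Mul(0, 5)), 3312), -1)) = Mul(-3985, Pow(Add(Mul(-126, 0), 3312), -1)) = Mul(-3985, Pow(Add(0, 3312), -1)) = Mul(-3985, Pow(3312, -1)) = Mul(-3985, Rational(1, 3312)) = Rational(-3985, 3312)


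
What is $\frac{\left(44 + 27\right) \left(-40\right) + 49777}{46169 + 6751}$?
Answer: $\frac{46937}{52920} \approx 0.88694$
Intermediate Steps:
$\frac{\left(44 + 27\right) \left(-40\right) + 49777}{46169 + 6751} = \frac{71 \left(-40\right) + 49777}{52920} = \left(-2840 + 49777\right) \frac{1}{52920} = 46937 \cdot \frac{1}{52920} = \frac{46937}{52920}$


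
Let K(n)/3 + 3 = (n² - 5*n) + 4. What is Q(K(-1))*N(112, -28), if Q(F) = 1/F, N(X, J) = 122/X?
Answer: 61/1176 ≈ 0.051871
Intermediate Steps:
K(n) = 3 - 15*n + 3*n² (K(n) = -9 + 3*((n² - 5*n) + 4) = -9 + 3*(4 + n² - 5*n) = -9 + (12 - 15*n + 3*n²) = 3 - 15*n + 3*n²)
Q(K(-1))*N(112, -28) = (122/112)/(3 - 15*(-1) + 3*(-1)²) = (122*(1/112))/(3 + 15 + 3*1) = (61/56)/(3 + 15 + 3) = (61/56)/21 = (1/21)*(61/56) = 61/1176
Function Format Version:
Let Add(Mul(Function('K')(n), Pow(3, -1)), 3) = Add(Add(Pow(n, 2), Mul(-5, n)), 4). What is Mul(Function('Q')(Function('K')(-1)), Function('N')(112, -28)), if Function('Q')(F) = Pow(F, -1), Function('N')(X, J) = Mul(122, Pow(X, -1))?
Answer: Rational(61, 1176) ≈ 0.051871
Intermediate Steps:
Function('K')(n) = Add(3, Mul(-15, n), Mul(3, Pow(n, 2))) (Function('K')(n) = Add(-9, Mul(3, Add(Add(Pow(n, 2), Mul(-5, n)), 4))) = Add(-9, Mul(3, Add(4, Pow(n, 2), Mul(-5, n)))) = Add(-9, Add(12, Mul(-15, n), Mul(3, Pow(n, 2)))) = Add(3, Mul(-15, n), Mul(3, Pow(n, 2))))
Mul(Function('Q')(Function('K')(-1)), Function('N')(112, -28)) = Mul(Pow(Add(3, Mul(-15, -1), Mul(3, Pow(-1, 2))), -1), Mul(122, Pow(112, -1))) = Mul(Pow(Add(3, 15, Mul(3, 1)), -1), Mul(122, Rational(1, 112))) = Mul(Pow(Add(3, 15, 3), -1), Rational(61, 56)) = Mul(Pow(21, -1), Rational(61, 56)) = Mul(Rational(1, 21), Rational(61, 56)) = Rational(61, 1176)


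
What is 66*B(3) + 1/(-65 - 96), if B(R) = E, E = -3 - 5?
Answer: -85009/161 ≈ -528.01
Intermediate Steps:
E = -8
B(R) = -8
66*B(3) + 1/(-65 - 96) = 66*(-8) + 1/(-65 - 96) = -528 + 1/(-161) = -528 - 1/161 = -85009/161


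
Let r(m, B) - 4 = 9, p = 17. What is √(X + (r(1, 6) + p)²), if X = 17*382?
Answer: √7394 ≈ 85.988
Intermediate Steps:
r(m, B) = 13 (r(m, B) = 4 + 9 = 13)
X = 6494
√(X + (r(1, 6) + p)²) = √(6494 + (13 + 17)²) = √(6494 + 30²) = √(6494 + 900) = √7394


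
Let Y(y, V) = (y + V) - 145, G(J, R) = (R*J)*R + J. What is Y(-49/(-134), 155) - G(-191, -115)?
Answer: 338507633/134 ≈ 2.5262e+6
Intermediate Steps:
G(J, R) = J + J*R**2 (G(J, R) = (J*R)*R + J = J*R**2 + J = J + J*R**2)
Y(y, V) = -145 + V + y (Y(y, V) = (V + y) - 145 = -145 + V + y)
Y(-49/(-134), 155) - G(-191, -115) = (-145 + 155 - 49/(-134)) - (-191)*(1 + (-115)**2) = (-145 + 155 - 49*(-1/134)) - (-191)*(1 + 13225) = (-145 + 155 + 49/134) - (-191)*13226 = 1389/134 - 1*(-2526166) = 1389/134 + 2526166 = 338507633/134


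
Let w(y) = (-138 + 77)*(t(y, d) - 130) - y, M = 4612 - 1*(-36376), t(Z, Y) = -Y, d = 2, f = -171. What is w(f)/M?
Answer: 8223/40988 ≈ 0.20062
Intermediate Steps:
M = 40988 (M = 4612 + 36376 = 40988)
w(y) = 8052 - y (w(y) = (-138 + 77)*(-1*2 - 130) - y = -61*(-2 - 130) - y = -61*(-132) - y = 8052 - y)
w(f)/M = (8052 - 1*(-171))/40988 = (8052 + 171)*(1/40988) = 8223*(1/40988) = 8223/40988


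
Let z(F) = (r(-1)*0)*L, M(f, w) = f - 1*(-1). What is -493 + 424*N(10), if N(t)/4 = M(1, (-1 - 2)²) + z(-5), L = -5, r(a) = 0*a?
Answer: 2899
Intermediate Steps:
r(a) = 0
M(f, w) = 1 + f (M(f, w) = f + 1 = 1 + f)
z(F) = 0 (z(F) = (0*0)*(-5) = 0*(-5) = 0)
N(t) = 8 (N(t) = 4*((1 + 1) + 0) = 4*(2 + 0) = 4*2 = 8)
-493 + 424*N(10) = -493 + 424*8 = -493 + 3392 = 2899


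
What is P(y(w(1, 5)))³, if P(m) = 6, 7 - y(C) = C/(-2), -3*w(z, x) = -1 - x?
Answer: 216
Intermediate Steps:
w(z, x) = ⅓ + x/3 (w(z, x) = -(-1 - x)/3 = ⅓ + x/3)
y(C) = 7 + C/2 (y(C) = 7 - C/(-2) = 7 - C*(-1)/2 = 7 - (-1)*C/2 = 7 + C/2)
P(y(w(1, 5)))³ = 6³ = 216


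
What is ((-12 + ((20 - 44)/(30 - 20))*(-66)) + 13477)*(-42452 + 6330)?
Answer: -2460522274/5 ≈ -4.9210e+8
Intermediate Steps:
((-12 + ((20 - 44)/(30 - 20))*(-66)) + 13477)*(-42452 + 6330) = ((-12 - 24/10*(-66)) + 13477)*(-36122) = ((-12 - 24*⅒*(-66)) + 13477)*(-36122) = ((-12 - 12/5*(-66)) + 13477)*(-36122) = ((-12 + 792/5) + 13477)*(-36122) = (732/5 + 13477)*(-36122) = (68117/5)*(-36122) = -2460522274/5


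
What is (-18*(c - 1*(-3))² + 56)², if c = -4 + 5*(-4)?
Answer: 62125924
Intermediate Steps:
c = -24 (c = -4 - 20 = -24)
(-18*(c - 1*(-3))² + 56)² = (-18*(-24 - 1*(-3))² + 56)² = (-18*(-24 + 3)² + 56)² = (-18*(-21)² + 56)² = (-18*441 + 56)² = (-7938 + 56)² = (-7882)² = 62125924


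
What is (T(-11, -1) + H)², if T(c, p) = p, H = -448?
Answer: 201601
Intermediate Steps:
(T(-11, -1) + H)² = (-1 - 448)² = (-449)² = 201601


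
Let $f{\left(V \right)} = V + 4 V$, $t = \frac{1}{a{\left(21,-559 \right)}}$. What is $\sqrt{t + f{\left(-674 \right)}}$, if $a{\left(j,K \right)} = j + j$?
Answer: $\frac{i \sqrt{5944638}}{42} \approx 58.052 i$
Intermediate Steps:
$a{\left(j,K \right)} = 2 j$
$t = \frac{1}{42}$ ($t = \frac{1}{2 \cdot 21} = \frac{1}{42} \approx 0.02381$)
$f{\left(V \right)} = 5 V$
$\sqrt{t + f{\left(-674 \right)}} = \sqrt{\frac{1}{42} + 5 \left(-674\right)} = \sqrt{\frac{1}{42} - 3370} = \sqrt{- \frac{141539}{42}} = \frac{i \sqrt{5944638}}{42}$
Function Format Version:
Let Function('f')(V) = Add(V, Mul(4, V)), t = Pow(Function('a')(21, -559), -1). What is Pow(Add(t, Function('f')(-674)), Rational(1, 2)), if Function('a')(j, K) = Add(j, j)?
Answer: Mul(Rational(1, 42), I, Pow(5944638, Rational(1, 2))) ≈ Mul(58.052, I)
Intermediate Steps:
Function('a')(j, K) = Mul(2, j)
t = Rational(1, 42) (t = Pow(Mul(2, 21), -1) = Pow(42, -1) = Rational(1, 42) ≈ 0.023810)
Function('f')(V) = Mul(5, V)
Pow(Add(t, Function('f')(-674)), Rational(1, 2)) = Pow(Add(Rational(1, 42), Mul(5, -674)), Rational(1, 2)) = Pow(Add(Rational(1, 42), -3370), Rational(1, 2)) = Pow(Rational(-141539, 42), Rational(1, 2)) = Mul(Rational(1, 42), I, Pow(5944638, Rational(1, 2)))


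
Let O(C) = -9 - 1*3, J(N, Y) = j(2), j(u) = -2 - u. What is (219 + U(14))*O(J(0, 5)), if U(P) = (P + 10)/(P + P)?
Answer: -18468/7 ≈ -2638.3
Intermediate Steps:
J(N, Y) = -4 (J(N, Y) = -2 - 1*2 = -2 - 2 = -4)
U(P) = (10 + P)/(2*P) (U(P) = (10 + P)/((2*P)) = (10 + P)*(1/(2*P)) = (10 + P)/(2*P))
O(C) = -12 (O(C) = -9 - 3 = -12)
(219 + U(14))*O(J(0, 5)) = (219 + (½)*(10 + 14)/14)*(-12) = (219 + (½)*(1/14)*24)*(-12) = (219 + 6/7)*(-12) = (1539/7)*(-12) = -18468/7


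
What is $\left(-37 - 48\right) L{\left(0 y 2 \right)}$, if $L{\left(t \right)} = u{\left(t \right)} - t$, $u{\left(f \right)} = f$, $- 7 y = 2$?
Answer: $0$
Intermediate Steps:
$y = - \frac{2}{7}$ ($y = \left(- \frac{1}{7}\right) 2 = - \frac{2}{7} \approx -0.28571$)
$L{\left(t \right)} = 0$ ($L{\left(t \right)} = t - t = 0$)
$\left(-37 - 48\right) L{\left(0 y 2 \right)} = \left(-37 - 48\right) 0 = \left(-85\right) 0 = 0$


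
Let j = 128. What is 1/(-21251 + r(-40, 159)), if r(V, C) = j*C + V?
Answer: -1/939 ≈ -0.0010650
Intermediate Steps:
r(V, C) = V + 128*C (r(V, C) = 128*C + V = V + 128*C)
1/(-21251 + r(-40, 159)) = 1/(-21251 + (-40 + 128*159)) = 1/(-21251 + (-40 + 20352)) = 1/(-21251 + 20312) = 1/(-939) = -1/939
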